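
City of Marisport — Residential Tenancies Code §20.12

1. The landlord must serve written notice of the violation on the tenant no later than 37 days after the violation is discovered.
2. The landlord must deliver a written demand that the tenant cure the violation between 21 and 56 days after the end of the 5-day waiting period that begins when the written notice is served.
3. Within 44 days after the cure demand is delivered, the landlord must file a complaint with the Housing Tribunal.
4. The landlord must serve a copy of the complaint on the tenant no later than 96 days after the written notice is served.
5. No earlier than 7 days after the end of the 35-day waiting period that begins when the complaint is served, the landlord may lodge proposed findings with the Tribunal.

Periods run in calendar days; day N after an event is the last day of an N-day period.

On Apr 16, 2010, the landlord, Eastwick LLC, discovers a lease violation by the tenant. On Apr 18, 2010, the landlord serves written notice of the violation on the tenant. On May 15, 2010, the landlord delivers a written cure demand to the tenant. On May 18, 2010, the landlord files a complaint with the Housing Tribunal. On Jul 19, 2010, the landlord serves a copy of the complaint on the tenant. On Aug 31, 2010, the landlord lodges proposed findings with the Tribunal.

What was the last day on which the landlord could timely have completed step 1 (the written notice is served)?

Step 1 runs from Apr 16, 2010, when the violation is discovered. 37 days after Apr 16, 2010 is May 23, 2010.

May 23, 2010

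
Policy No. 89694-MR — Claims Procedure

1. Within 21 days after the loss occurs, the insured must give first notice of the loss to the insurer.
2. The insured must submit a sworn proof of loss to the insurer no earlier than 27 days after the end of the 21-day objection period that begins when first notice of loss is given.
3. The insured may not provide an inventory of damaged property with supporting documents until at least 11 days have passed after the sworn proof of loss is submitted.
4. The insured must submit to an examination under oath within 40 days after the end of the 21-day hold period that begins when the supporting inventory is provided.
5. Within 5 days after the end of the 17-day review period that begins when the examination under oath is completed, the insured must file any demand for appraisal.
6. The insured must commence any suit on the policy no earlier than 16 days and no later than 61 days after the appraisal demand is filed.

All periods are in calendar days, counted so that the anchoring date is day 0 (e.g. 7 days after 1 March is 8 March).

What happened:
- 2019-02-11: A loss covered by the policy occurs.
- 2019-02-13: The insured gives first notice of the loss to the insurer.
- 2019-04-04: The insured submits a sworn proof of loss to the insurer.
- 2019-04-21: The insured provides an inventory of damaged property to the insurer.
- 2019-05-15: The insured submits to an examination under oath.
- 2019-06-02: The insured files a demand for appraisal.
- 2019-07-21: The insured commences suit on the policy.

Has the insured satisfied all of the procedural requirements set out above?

Yes

Step 1 — counting 21 days from 2019-02-11 (when the loss occurs) gives a deadline of 2019-03-04; completed 2019-02-13, before the deadline.
Step 2 — must wait 27 days from 2019-03-06 (end of the 21-day objection period, which began when first notice of loss is given on 2019-02-13), so not before 2019-04-02; 2019-04-04 is on or after that date.
Step 3 — must wait 11 days from 2019-04-04 (when the sworn proof of loss is submitted), so not before 2019-04-15; done 2019-04-21, after the minimum wait.
Step 4 — counting 40 days from 2019-05-12 (end of the 21-day hold period, which began when the supporting inventory is provided on 2019-04-21) gives a deadline of 2019-06-21; completed 2019-05-15, before the deadline.
Step 5 — counting 5 days from 2019-06-01 (end of the 17-day review period, which began when the examination under oath is completed on 2019-05-15) gives a deadline of 2019-06-06; completed 2019-06-02, before the deadline.
Step 6 — 16 and 61 days from 2019-06-02 (when the appraisal demand is filed) are 2019-06-18 and 2019-08-02 respectively; done 2019-07-21 — within the window.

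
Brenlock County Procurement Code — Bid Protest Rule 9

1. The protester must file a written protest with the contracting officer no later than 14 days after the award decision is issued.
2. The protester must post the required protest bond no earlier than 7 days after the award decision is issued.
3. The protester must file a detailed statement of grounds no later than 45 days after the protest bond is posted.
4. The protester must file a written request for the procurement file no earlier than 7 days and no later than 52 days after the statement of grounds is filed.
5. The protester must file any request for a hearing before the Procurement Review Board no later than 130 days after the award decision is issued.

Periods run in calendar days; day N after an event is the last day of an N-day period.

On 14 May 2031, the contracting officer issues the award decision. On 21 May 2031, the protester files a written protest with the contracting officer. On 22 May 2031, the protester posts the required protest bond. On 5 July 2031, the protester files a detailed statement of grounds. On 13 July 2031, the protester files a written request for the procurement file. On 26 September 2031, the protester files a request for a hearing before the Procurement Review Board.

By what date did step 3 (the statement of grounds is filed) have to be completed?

6 July 2031

Step 3 runs from 22 May 2031, when the protest bond is posted. 45 days after 22 May 2031 is 6 July 2031.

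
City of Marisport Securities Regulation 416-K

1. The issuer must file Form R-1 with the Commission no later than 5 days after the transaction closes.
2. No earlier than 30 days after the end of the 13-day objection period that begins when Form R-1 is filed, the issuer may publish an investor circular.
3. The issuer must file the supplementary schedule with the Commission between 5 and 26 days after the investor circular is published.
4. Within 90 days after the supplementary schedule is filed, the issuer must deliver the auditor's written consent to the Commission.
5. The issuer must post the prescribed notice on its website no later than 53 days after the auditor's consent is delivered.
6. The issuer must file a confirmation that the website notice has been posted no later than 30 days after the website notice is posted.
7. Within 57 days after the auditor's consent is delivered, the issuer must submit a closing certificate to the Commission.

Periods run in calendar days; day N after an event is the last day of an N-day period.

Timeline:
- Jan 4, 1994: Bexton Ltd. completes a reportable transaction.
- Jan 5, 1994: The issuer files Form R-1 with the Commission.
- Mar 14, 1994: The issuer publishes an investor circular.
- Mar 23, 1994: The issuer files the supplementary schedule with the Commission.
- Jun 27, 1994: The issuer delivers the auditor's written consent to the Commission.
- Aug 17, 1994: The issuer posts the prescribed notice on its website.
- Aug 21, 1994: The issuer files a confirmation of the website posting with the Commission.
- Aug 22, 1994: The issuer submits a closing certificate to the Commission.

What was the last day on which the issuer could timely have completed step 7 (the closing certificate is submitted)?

Aug 23, 1994

Step 7 runs from Jun 27, 1994, when the auditor's consent is delivered. 57 days after Jun 27, 1994 is Aug 23, 1994.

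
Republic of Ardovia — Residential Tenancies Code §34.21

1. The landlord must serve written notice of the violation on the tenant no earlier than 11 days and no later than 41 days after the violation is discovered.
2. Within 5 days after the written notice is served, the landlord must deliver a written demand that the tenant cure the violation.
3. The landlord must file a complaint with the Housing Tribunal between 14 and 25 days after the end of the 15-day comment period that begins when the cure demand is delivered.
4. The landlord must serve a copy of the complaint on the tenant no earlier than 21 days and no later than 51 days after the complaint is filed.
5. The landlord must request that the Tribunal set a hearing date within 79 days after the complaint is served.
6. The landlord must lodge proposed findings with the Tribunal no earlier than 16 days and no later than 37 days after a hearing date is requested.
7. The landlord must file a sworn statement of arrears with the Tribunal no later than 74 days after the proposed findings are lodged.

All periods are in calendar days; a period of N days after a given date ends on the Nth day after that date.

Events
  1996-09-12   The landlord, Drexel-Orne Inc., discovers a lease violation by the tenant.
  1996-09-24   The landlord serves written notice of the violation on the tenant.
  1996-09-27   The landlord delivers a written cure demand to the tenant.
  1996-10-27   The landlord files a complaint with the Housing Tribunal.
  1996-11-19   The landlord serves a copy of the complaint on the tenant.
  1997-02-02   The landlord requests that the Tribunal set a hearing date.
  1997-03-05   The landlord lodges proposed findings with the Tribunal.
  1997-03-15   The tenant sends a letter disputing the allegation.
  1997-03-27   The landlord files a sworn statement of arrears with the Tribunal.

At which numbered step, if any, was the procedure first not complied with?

None — every step was satisfied

(1) the permitted window runs from 1996-09-12 + 11 = 1996-09-23 to 1996-09-12 + 41 = 1996-10-23; done 1996-09-24 — within the window.
(2) due by 1996-09-24 + 5 days = 1996-09-29; completed 1996-09-27, before the deadline.
(3) the permitted window runs from 1996-10-12 + 14 = 1996-10-26 to 1996-10-12 + 25 = 1996-11-06; 1996-10-27 falls inside that range.
(4) the permitted window runs from 1996-10-27 + 21 = 1996-11-17 to 1996-10-27 + 51 = 1996-12-17; 1996-11-19 falls inside that range.
(5) due by 1996-11-19 + 79 days = 1997-02-06; done 1997-02-02 — timely.
(6) the permitted window runs from 1997-02-02 + 16 = 1997-02-18 to 1997-02-02 + 37 = 1997-03-11; 1997-03-05 falls inside that range.
(7) due by 1997-03-05 + 74 days = 1997-05-18; completed 1997-03-27, before the deadline.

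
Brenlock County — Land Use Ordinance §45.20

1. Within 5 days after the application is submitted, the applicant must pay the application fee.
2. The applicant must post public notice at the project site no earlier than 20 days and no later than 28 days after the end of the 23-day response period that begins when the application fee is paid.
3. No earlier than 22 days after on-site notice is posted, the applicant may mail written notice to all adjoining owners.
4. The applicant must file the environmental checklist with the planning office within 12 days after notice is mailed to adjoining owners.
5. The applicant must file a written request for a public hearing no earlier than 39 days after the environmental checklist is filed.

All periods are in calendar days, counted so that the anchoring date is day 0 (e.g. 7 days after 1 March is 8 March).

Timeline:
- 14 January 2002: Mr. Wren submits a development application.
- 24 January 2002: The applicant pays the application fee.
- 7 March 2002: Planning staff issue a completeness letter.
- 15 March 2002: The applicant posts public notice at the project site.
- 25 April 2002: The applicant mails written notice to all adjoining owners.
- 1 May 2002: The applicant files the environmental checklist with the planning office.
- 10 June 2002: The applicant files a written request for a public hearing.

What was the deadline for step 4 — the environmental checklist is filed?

7 May 2002

Step 4 runs from 25 April 2002, when notice is mailed to adjoining owners. 12 days after 25 April 2002 is 7 May 2002.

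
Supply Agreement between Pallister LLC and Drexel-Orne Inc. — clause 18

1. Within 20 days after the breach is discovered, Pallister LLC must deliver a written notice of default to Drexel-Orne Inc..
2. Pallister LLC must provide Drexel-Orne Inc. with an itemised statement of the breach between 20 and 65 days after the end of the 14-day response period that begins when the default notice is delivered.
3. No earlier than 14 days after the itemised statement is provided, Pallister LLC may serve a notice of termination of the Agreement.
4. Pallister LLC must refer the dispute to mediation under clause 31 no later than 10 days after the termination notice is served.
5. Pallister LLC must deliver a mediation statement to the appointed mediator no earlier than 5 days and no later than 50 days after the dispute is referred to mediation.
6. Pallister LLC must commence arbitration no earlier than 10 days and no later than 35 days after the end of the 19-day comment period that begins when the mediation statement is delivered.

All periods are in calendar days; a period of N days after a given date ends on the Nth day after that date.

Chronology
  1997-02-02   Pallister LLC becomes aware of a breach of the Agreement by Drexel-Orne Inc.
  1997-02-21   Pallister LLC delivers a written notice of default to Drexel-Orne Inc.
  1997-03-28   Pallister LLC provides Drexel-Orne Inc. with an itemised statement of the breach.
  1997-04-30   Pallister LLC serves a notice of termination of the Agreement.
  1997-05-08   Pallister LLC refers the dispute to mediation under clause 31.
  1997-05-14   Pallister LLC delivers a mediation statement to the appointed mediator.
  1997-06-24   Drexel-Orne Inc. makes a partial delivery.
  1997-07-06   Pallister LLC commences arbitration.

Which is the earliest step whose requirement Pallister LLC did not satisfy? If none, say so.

None — every step was satisfied

Step 1: 20 days after 1997-02-02 (when the breach is discovered) is 1997-02-22; done 1997-02-21 — timely.
Step 2: the window is 20–65 days after 1997-03-07 (end of the 14-day response period, which began when the default notice is delivered on 1997-02-21), so 1997-03-27 through 1997-05-11; done 1997-03-28 — within the window.
Step 3: the earliest permitted date is 14 days after 1997-03-28 (when the itemised statement is provided), i.e. 1997-04-11; done 1997-04-30, after the minimum wait.
Step 4: 10 days after 1997-04-30 (when the termination notice is served) is 1997-05-10; completed 1997-05-08, before the deadline.
Step 5: the window is 5–50 days after 1997-05-08 (when the dispute is referred to mediation), so 1997-05-13 through 1997-06-27; done 1997-05-14 — within the window.
Step 6: the window is 10–35 days after 1997-06-02 (end of the 19-day comment period, which began when the mediation statement is delivered on 1997-05-14), so 1997-06-12 through 1997-07-07; done 1997-07-06 — within the window.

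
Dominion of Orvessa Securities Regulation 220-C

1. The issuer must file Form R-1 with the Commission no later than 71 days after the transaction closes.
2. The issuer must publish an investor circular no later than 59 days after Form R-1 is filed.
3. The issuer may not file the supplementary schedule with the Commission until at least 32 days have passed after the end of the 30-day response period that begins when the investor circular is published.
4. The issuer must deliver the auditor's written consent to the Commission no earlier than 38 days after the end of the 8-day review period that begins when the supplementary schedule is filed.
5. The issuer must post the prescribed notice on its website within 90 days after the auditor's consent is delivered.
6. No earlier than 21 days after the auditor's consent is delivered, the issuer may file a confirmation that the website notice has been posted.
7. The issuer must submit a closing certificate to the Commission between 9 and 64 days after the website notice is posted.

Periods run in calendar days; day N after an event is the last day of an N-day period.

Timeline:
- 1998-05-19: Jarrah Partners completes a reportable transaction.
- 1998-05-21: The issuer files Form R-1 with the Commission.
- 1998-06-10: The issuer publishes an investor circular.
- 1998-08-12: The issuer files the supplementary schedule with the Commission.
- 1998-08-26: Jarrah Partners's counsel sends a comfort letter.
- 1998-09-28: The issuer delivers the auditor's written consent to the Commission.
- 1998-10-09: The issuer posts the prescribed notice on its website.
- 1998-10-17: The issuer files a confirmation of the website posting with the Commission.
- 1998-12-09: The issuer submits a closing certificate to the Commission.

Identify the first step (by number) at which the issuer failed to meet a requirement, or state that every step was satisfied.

Step 6

Step 1: 71 days after 1998-05-19 (when the transaction closes) is 1998-07-29; done 1998-05-21 — timely.
Step 2: 59 days after 1998-05-21 (when Form R-1 is filed) is 1998-07-19; done 1998-06-10 — timely.
Step 3: the earliest permitted date is 32 days after 1998-07-10 (end of the 30-day response period, which began when the investor circular is published on 1998-06-10), i.e. 1998-08-11; 1998-08-12 is on or after that date.
Step 4: the earliest permitted date is 38 days after 1998-08-20 (end of the 8-day review period, which began when the supplementary schedule is filed on 1998-08-12), i.e. 1998-09-27; done 1998-09-28, after the minimum wait.
Step 5: 90 days after 1998-09-28 (when the auditor's consent is delivered) is 1998-12-27; done 1998-10-09 — timely.
Step 6: the earliest permitted date is 21 days after 1998-09-28 (when the auditor's consent is delivered), i.e. 1998-10-19; done 1998-10-17 — 2 days too early.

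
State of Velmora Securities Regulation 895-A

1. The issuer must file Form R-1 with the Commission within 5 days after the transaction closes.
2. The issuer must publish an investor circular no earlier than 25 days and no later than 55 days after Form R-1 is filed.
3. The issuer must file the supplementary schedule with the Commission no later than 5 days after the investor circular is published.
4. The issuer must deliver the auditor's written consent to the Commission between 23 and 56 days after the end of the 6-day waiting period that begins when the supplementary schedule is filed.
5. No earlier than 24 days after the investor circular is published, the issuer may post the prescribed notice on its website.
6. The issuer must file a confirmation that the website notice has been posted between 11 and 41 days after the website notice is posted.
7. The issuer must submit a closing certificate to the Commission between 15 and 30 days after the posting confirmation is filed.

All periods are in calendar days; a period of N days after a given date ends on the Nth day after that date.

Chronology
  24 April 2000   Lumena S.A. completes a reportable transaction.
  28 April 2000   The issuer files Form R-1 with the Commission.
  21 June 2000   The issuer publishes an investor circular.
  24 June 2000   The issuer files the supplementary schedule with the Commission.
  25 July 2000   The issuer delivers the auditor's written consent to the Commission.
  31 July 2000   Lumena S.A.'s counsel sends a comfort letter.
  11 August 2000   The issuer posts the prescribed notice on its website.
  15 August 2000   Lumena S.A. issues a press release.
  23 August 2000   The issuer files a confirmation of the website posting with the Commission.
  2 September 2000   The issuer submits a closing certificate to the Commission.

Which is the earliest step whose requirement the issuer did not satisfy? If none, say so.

Step 7

(1) due by 24 April 2000 + 5 days = 29 April 2000; completed 28 April 2000, before the deadline.
(2) the permitted window runs from 28 April 2000 + 25 = 23 May 2000 to 28 April 2000 + 55 = 22 June 2000; 21 June 2000 falls inside that range.
(3) due by 21 June 2000 + 5 days = 26 June 2000; done 24 June 2000 — timely.
(4) the permitted window runs from 30 June 2000 + 23 = 23 July 2000 to 30 June 2000 + 56 = 25 August 2000; done 25 July 2000 — within the window.
(5) permitted from 21 June 2000 + 24 days = 15 July 2000 onward; done 11 August 2000, after the minimum wait.
(6) the permitted window runs from 11 August 2000 + 11 = 22 August 2000 to 11 August 2000 + 41 = 21 September 2000; done 23 August 2000, which is between those dates.
(7) the permitted window runs from 23 August 2000 + 15 = 7 September 2000 to 23 August 2000 + 30 = 22 September 2000; done 2 September 2000 — 5 days before the window opened.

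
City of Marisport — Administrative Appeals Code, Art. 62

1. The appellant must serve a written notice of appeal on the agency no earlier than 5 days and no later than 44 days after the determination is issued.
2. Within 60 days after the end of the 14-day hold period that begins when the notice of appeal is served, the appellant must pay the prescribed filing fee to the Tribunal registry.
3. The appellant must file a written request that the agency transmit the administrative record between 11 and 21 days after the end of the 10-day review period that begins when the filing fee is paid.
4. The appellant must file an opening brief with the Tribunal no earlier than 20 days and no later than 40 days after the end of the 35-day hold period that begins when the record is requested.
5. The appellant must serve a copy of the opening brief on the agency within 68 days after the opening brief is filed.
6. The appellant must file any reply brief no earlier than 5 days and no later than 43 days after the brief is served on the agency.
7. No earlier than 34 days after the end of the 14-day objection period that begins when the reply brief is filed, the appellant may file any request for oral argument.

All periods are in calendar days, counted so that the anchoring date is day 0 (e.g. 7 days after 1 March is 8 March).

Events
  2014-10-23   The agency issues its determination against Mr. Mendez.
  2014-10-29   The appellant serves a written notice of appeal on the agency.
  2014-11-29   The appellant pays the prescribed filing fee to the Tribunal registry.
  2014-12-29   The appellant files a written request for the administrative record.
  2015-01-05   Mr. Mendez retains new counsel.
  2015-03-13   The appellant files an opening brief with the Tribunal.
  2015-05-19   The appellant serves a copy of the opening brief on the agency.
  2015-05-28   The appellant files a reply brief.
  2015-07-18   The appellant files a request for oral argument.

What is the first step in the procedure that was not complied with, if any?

None — every step was satisfied

(1) the permitted window runs from 2014-10-23 + 5 = 2014-10-28 to 2014-10-23 + 44 = 2014-12-06; done 2014-10-29 — within the window.
(2) due by 2014-11-12 + 60 days = 2015-01-11; done 2014-11-29 — timely.
(3) the permitted window runs from 2014-12-09 + 11 = 2014-12-20 to 2014-12-09 + 21 = 2014-12-30; done 2014-12-29, which is between those dates.
(4) the permitted window runs from 2015-02-02 + 20 = 2015-02-22 to 2015-02-02 + 40 = 2015-03-14; 2015-03-13 falls inside that range.
(5) due by 2015-03-13 + 68 days = 2015-05-20; 2015-05-19 is within that limit.
(6) the permitted window runs from 2015-05-19 + 5 = 2015-05-24 to 2015-05-19 + 43 = 2015-07-01; done 2015-05-28 — within the window.
(7) permitted from 2015-06-11 + 34 days = 2015-07-15 onward; 2015-07-18 is on or after that date.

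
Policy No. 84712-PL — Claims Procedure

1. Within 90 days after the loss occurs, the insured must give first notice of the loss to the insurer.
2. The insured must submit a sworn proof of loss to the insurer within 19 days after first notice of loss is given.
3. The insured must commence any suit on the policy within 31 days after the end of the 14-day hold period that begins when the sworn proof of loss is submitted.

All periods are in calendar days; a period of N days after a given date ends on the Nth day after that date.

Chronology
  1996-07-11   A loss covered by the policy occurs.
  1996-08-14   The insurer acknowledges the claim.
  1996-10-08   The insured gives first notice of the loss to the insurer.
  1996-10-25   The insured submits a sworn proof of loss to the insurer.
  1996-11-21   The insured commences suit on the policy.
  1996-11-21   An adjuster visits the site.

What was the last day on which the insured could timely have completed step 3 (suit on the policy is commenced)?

1996-12-09

The sworn proof of loss is submitted on 1996-10-25; the 14-day hold period therefore ends 1996-11-08, and step 3 runs from that date. 31 days after 1996-11-08 is 1996-12-09.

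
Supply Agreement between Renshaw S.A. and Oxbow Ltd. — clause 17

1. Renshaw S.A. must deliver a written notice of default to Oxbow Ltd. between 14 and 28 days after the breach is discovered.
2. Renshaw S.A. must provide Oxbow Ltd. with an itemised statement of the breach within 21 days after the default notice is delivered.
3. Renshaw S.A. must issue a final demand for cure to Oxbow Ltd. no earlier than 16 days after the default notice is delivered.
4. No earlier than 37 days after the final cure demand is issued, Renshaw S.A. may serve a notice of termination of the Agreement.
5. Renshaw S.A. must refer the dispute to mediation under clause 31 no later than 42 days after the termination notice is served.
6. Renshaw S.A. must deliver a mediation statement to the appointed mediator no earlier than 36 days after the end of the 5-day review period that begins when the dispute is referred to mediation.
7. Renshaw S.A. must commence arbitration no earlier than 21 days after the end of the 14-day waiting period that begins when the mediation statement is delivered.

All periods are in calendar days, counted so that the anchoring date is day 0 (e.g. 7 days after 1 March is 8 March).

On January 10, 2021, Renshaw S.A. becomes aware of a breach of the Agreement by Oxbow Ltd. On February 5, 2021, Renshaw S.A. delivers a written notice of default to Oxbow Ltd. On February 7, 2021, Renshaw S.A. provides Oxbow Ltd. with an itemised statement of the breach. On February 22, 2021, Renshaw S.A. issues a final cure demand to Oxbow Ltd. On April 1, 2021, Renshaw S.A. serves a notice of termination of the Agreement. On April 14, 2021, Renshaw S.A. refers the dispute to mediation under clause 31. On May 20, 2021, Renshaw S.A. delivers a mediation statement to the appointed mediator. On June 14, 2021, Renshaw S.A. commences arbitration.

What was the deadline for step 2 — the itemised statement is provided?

February 26, 2021

Step 2 runs from February 5, 2021, when the default notice is delivered. 21 days after February 5, 2021 is February 26, 2021.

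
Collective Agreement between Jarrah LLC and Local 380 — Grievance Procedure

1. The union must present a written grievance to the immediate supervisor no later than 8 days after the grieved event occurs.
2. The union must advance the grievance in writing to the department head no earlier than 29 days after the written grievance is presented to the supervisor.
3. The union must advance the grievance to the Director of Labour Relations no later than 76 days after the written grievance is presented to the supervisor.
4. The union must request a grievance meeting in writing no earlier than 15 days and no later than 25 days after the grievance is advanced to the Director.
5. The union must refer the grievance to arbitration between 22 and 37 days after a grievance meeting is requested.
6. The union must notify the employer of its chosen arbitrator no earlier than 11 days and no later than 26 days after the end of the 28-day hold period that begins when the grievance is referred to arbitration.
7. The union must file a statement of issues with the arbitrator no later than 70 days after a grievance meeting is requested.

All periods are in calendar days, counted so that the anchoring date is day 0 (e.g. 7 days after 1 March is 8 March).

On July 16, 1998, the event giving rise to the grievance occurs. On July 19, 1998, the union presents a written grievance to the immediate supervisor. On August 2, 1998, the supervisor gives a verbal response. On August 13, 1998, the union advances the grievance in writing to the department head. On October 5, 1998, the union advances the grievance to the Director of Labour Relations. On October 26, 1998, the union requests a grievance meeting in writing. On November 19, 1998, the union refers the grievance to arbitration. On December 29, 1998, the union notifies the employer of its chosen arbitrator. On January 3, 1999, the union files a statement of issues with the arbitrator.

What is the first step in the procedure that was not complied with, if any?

Step 1: 8 days after July 16, 1998 (when the grieved event occurs) is July 24, 1998; completed July 19, 1998, before the deadline.
Step 2: the earliest permitted date is 29 days after July 19, 1998 (when the written grievance is presented to the supervisor), i.e. August 17, 1998; done August 13, 1998 — 4 days too early.

Step 2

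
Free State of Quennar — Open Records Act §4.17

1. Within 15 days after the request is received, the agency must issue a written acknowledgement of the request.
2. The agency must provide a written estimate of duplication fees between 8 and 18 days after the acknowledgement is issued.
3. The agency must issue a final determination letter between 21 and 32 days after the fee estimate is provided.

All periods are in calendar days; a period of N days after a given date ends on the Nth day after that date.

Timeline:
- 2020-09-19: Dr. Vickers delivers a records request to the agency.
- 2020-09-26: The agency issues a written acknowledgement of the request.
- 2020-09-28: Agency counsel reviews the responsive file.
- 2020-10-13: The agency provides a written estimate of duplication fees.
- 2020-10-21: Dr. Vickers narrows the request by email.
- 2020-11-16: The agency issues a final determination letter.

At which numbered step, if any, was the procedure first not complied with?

Step 1: 15 days after 2020-09-19 (when the request is received) is 2020-10-04; 2020-09-26 is within that limit.
Step 2: the window is 8–18 days after 2020-09-26 (when the acknowledgement is issued), so 2020-10-04 through 2020-10-14; 2020-10-13 falls inside that range.
Step 3: the window is 21–32 days after 2020-10-13 (when the fee estimate is provided), so 2020-11-03 through 2020-11-14; done 2020-11-16 — 2 days after the window closed.
The procedure was therefore not followed at step 3.

Step 3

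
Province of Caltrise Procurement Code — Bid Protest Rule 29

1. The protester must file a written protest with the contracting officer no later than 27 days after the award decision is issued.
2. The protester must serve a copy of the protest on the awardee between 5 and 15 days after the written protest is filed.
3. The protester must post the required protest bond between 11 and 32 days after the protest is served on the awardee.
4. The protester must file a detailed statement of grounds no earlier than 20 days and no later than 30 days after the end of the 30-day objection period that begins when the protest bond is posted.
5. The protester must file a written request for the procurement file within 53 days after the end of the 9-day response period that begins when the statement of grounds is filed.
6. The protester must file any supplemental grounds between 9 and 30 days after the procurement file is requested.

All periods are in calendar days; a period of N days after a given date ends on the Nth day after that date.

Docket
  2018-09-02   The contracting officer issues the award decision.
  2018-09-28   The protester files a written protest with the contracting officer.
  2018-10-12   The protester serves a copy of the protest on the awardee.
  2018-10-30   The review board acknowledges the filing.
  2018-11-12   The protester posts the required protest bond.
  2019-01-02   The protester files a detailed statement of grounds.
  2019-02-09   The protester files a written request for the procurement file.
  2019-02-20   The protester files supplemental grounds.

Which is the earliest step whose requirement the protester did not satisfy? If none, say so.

(1) due by 2018-09-02 + 27 days = 2018-09-29; completed 2018-09-28, before the deadline.
(2) the permitted window runs from 2018-09-28 + 5 = 2018-10-03 to 2018-09-28 + 15 = 2018-10-13; done 2018-10-12 — within the window.
(3) the permitted window runs from 2018-10-12 + 11 = 2018-10-23 to 2018-10-12 + 32 = 2018-11-13; 2018-11-12 falls inside that range.
(4) the permitted window runs from 2018-12-12 + 20 = 2019-01-01 to 2018-12-12 + 30 = 2019-01-11; done 2019-01-02 — within the window.
(5) due by 2019-01-11 + 53 days = 2019-03-05; done 2019-02-09 — timely.
(6) the permitted window runs from 2019-02-09 + 9 = 2019-02-18 to 2019-02-09 + 30 = 2019-03-11; done 2019-02-20 — within the window.

None — every step was satisfied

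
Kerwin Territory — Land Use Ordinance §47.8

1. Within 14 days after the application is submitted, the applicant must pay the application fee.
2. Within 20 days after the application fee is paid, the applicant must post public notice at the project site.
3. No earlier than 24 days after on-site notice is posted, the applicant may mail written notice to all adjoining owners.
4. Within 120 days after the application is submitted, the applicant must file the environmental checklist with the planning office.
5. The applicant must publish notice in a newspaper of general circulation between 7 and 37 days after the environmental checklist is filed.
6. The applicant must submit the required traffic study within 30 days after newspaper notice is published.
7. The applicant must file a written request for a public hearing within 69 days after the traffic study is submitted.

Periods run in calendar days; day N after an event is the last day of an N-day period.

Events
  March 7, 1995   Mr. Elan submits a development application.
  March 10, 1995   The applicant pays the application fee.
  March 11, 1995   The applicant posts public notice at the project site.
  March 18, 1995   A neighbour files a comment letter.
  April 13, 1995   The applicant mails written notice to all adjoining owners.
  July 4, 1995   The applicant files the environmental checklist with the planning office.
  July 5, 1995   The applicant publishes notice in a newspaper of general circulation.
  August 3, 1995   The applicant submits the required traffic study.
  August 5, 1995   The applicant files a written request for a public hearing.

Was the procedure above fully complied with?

Step 1: 14 days after March 7, 1995 (when the application is submitted) is March 21, 1995; completed March 10, 1995, before the deadline.
Step 2: 20 days after March 10, 1995 (when the application fee is paid) is March 30, 1995; done March 11, 1995 — timely.
Step 3: the earliest permitted date is 24 days after March 11, 1995 (when on-site notice is posted), i.e. April 4, 1995; done April 13, 1995, after the minimum wait.
Step 4: 120 days after March 7, 1995 (when the application is submitted) is July 5, 1995; done July 4, 1995 — timely.
Step 5: the window is 7–37 days after July 4, 1995 (when the environmental checklist is filed), so July 11, 1995 through August 10, 1995; done July 5, 1995 — 6 days before the window opened.
Later steps need not be reached.

No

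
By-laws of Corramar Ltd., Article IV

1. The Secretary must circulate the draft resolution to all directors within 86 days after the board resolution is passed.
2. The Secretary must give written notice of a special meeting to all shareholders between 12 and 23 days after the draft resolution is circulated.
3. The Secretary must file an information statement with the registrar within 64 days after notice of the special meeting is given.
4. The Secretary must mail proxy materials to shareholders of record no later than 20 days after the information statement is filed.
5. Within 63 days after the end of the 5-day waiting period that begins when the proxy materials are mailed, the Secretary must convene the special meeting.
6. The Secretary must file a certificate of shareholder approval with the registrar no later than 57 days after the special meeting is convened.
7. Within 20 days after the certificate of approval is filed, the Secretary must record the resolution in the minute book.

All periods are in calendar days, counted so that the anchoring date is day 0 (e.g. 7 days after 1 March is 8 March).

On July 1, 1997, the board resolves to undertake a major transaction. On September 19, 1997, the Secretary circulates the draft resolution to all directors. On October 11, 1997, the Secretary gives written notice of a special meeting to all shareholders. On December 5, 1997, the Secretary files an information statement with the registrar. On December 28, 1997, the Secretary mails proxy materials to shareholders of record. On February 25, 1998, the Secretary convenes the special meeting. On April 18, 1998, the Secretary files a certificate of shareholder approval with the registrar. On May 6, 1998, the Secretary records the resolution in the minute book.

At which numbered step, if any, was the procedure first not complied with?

Step 1 — counting 86 days from July 1, 1997 (when the board resolution is passed) gives a deadline of September 25, 1997; September 19, 1997 is within that limit.
Step 2 — 12 and 23 days from September 19, 1997 (when the draft resolution is circulated) are October 1, 1997 and October 12, 1997 respectively; done October 11, 1997, which is between those dates.
Step 3 — counting 64 days from October 11, 1997 (when notice of the special meeting is given) gives a deadline of December 14, 1997; done December 5, 1997 — timely.
Step 4 — counting 20 days from December 5, 1997 (when the information statement is filed) gives a deadline of December 25, 1997; December 28, 1997 misses that deadline by 3 days.
Later steps need not be reached.

Step 4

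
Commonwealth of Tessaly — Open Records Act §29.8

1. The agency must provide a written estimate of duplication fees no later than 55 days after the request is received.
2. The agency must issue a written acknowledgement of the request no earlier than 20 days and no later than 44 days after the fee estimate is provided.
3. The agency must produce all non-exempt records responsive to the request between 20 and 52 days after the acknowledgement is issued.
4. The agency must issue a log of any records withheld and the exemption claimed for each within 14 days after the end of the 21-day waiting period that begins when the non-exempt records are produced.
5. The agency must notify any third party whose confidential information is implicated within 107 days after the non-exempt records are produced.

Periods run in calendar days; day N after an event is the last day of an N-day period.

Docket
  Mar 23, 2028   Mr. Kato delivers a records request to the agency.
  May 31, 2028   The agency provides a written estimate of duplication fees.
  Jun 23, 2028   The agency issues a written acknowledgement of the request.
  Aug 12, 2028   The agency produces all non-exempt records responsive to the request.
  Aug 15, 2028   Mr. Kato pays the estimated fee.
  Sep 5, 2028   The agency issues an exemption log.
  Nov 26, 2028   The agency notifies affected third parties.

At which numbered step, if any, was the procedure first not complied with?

(1) due by Mar 23, 2028 + 55 days = May 17, 2028; done May 31, 2028 — 14 days late.
Later steps need not be reached.

Step 1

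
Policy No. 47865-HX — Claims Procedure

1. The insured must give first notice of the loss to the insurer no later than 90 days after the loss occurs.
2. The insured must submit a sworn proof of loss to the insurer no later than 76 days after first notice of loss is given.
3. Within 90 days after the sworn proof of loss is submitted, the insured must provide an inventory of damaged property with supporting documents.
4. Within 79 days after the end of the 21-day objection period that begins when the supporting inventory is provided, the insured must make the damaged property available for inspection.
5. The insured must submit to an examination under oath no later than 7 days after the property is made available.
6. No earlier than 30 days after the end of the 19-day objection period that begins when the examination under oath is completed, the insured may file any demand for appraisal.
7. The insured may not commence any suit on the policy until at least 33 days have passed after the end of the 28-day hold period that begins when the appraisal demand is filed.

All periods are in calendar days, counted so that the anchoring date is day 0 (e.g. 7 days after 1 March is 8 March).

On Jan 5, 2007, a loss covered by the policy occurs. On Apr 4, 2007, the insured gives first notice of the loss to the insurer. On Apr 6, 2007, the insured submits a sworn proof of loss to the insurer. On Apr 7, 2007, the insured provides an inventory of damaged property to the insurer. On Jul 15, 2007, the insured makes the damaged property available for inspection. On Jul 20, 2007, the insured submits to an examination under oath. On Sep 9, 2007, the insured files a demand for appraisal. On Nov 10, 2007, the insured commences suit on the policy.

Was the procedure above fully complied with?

Yes

Step 1: 90 days after Jan 5, 2007 (when the loss occurs) is Apr 5, 2007; Apr 4, 2007 is within that limit.
Step 2: 76 days after Apr 4, 2007 (when first notice of loss is given) is Jun 19, 2007; completed Apr 6, 2007, before the deadline.
Step 3: 90 days after Apr 6, 2007 (when the sworn proof of loss is submitted) is Jul 5, 2007; Apr 7, 2007 is within that limit.
Step 4: 79 days after Apr 28, 2007 (end of the 21-day objection period, which began when the supporting inventory is provided on Apr 7, 2007) is Jul 16, 2007; done Jul 15, 2007 — timely.
Step 5: 7 days after Jul 15, 2007 (when the property is made available) is Jul 22, 2007; Jul 20, 2007 is within that limit.
Step 6: the earliest permitted date is 30 days after Aug 8, 2007 (end of the 19-day objection period, which began when the examination under oath is completed on Jul 20, 2007), i.e. Sep 7, 2007; done Sep 9, 2007 — permitted.
Step 7: the earliest permitted date is 33 days after Oct 7, 2007 (end of the 28-day hold period, which began when the appraisal demand is filed on Sep 9, 2007), i.e. Nov 9, 2007; done Nov 10, 2007 — permitted.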